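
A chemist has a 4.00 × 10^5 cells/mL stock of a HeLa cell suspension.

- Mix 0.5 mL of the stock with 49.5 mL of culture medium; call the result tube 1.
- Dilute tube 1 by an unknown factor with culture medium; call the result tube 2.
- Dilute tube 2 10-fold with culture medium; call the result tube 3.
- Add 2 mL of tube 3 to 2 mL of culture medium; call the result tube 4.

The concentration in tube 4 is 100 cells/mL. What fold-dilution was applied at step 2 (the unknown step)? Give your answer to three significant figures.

Step 1: 0.5 mL + 49.5 mL = 50 mL total → factor 50/0.5 = 100
Step 2: unknown factor x
Step 3: 10-fold → factor 10
Step 4: 2 mL + 2 mL = 4 mL total → factor 4/2 = 2
Product of known-step factors = 2000
Overall factor = 4.00 × 10^5 cells/mL / (100 cells/mL) = 4000
x = 4000 / 2000 = 2.00

2.00-fold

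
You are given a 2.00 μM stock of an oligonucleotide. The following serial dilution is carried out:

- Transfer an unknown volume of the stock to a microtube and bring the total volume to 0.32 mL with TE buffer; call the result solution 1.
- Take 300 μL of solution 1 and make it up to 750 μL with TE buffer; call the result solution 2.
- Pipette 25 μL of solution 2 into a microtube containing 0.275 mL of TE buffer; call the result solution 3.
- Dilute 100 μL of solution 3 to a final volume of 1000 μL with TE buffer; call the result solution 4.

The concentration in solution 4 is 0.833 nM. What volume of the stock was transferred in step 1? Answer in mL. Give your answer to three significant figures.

0.0400 mL

Step 1: v brought to 0.32 mL → factor = 0.32 mL/v
Step 2: 300 μL brought to 750 μL → factor 750/300 = 2.5
Step 3: 25 μL + 0.275 mL = 300 μL total → factor 300/25 = 12
Step 4: 100 μL brought to 1000 μL → factor 1000/100 = 10
Product of known-step factors = 300
Overall factor = 2.00 μM / (0.833 nM) = 2401
Step-1 factor = 2401 / 300 = 8.0032
v = 0.32 mL / 8.0032 = 0.0400 mL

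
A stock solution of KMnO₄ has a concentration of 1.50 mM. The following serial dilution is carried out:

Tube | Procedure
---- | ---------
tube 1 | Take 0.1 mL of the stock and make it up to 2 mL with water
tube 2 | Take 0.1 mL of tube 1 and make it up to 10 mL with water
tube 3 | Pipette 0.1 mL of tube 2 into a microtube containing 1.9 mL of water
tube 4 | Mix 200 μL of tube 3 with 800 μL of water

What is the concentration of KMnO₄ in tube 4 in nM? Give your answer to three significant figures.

Step 1: 0.1 mL brought to 2 mL → factor 2/0.1 = 20
Step 2: 0.1 mL brought to 10 mL → factor 10/0.1 = 100
Step 3: 0.1 mL + 1.9 mL = 2 mL total → factor 2/0.1 = 20
Step 4: 200 μL + 800 μL = 1000 μL total → factor 1000/200 = 5
Overall dilution factor = 20 × 100 × 20 × 5 = 2 × 10^5
Final = 1.50 mM / 2 × 10^5 = 7.500 × 10^-6 mM = 7.50 nM

7.50 nM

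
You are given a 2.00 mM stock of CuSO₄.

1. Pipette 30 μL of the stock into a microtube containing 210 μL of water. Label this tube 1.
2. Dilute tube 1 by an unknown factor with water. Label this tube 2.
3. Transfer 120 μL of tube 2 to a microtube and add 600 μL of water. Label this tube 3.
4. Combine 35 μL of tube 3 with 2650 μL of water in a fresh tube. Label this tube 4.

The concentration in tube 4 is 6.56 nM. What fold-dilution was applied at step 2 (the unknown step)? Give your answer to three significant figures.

82.8-fold

Step 1: 30 μL + 210 μL = 240 μL total → factor 240/30 = 8
Step 2: unknown factor x
Step 3: 120 μL + 600 μL = 720 μL total → factor 720/120 = 6
Step 4: 35 μL + 2650 μL = 2685 μL total → factor 2685/35 = 76.714
Product of known-step factors = 3682.3
Overall factor = 2.00 mM / (6.56 nM) = 3.0488 × 10^5
x = 3.0488 × 10^5 / 3682.3 = 82.8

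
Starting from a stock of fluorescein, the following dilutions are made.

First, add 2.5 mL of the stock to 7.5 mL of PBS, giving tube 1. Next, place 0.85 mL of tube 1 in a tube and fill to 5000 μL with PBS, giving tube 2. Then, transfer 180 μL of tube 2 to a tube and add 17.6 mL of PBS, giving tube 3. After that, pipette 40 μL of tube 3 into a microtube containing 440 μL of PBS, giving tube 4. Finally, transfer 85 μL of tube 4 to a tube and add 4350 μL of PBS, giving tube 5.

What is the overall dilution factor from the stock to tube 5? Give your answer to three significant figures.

Step 1: 2.5 mL + 7.5 mL = 10 mL total → factor 10/2.5 = 4
Step 2: 0.85 mL brought to 5000 μL → factor 5/0.85 = 5.8824
Step 3: 180 μL + 17.6 mL = 17780 μL total → factor 17780/180 = 98.778
Step 4: 40 μL + 440 μL = 480 μL total → factor 480/40 = 12
Step 5: 85 μL + 4350 μL = 4435 μL total → factor 4435/85 = 52.176
Overall dilution factor = 4 × 5.8824 × 98.778 × 12 × 52.176 = 1.4552 × 10^6

1.46 × 10^6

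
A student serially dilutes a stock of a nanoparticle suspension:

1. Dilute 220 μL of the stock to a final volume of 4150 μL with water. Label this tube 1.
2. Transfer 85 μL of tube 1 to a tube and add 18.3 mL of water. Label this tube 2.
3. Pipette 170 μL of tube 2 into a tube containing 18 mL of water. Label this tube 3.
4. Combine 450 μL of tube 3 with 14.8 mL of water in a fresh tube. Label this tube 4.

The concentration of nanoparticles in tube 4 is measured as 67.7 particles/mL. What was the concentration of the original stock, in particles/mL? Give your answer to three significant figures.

Step 1: 220 μL brought to 4150 μL → factor 4150/220 = 18.864
Step 2: 85 μL + 18.3 mL = 18385 μL total → factor 18385/85 = 216.29
Step 3: 170 μL + 18 mL = 18170 μL total → factor 18170/170 = 106.88
Step 4: 450 μL + 14.8 mL = 15250 μL total → factor 15250/450 = 33.889
Overall dilution factor = 18.864 × 216.29 × 106.88 × 33.889 = 1.4779 × 10^7
Stock = 67.7 particles/mL × 1.4779 × 10^7 = 1.00 × 10^9 particles/mL

1.00 × 10^9 particles/mL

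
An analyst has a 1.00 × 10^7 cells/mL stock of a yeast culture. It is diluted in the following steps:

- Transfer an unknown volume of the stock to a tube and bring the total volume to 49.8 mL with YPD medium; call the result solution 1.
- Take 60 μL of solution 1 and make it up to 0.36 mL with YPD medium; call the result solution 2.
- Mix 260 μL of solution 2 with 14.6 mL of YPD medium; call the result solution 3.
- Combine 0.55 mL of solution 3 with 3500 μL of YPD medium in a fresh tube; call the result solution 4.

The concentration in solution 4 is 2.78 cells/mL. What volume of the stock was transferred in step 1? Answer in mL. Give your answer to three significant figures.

Step 1: v brought to 49.8 mL → factor = 49.8 mL/v
Step 2: 60 μL brought to 0.36 mL → factor 360/60 = 6
Step 3: 260 μL + 14.6 mL = 14860 μL total → factor 14860/260 = 57.154
Step 4: 0.55 mL + 3500 μL = 4.05 mL total → factor 4.05/0.55 = 7.3636
Product of known-step factors = 2525.2
Overall factor = 1.00 × 10^7 cells/mL / (2.78 cells/mL) = 3.5971 × 10^6
Step-1 factor = 3.5971 × 10^6 / 2525.2 = 1424.5
v = 49.8 mL / 1424.5 = 0.0350 mL

0.0350 mL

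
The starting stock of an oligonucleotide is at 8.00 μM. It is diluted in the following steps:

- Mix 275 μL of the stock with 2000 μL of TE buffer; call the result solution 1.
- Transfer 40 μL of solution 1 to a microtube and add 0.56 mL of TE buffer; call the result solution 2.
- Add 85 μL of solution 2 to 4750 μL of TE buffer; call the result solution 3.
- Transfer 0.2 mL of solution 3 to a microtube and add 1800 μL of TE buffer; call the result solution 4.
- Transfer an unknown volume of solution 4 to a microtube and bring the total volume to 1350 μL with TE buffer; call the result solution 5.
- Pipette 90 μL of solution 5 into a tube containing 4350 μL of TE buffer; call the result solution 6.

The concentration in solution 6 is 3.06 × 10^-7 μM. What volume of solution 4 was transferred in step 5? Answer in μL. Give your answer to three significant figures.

180 μL

Step 1: 275 μL + 2000 μL = 2275 μL total → factor 2275/275 = 8.2727
Step 2: 40 μL + 0.56 mL = 600 μL total → factor 600/40 = 15
Step 3: 85 μL + 4750 μL = 4835 μL total → factor 4835/85 = 56.882
Step 4: 0.2 mL + 1800 μL = 2 mL total → factor 2/0.2 = 10
Step 5: v brought to 1350 μL → factor = 1350 μL/v
Step 6: 90 μL + 4350 μL = 4440 μL total → factor 4440/90 = 49.333
Product of known-step factors = 3.4822 × 10^6
Overall factor = 8.00 μM / (3.06 × 10^-7 μM) = 2.6144 × 10^7
Step-5 factor = 2.6144 × 10^7 / 3.4822 × 10^6 = 7.5078
v = 1350 μL / 7.5078 = 180 μL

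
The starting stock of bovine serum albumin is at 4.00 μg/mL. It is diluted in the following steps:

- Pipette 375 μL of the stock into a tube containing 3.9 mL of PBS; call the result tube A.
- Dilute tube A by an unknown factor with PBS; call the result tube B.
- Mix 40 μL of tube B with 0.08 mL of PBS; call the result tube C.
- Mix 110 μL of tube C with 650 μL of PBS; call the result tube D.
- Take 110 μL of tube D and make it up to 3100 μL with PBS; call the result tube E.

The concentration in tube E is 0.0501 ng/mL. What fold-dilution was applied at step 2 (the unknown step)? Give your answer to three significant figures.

12.0-fold

Step 1: 375 μL + 3.9 mL = 4275 μL total → factor 4275/375 = 11.4
Step 2: unknown factor x
Step 3: 40 μL + 0.08 mL = 120 μL total → factor 120/40 = 3
Step 4: 110 μL + 650 μL = 760 μL total → factor 760/110 = 6.9091
Step 5: 110 μL brought to 3100 μL → factor 3100/110 = 28.182
Product of known-step factors = 6659.1
Overall factor = 4.00 μg/mL / (0.0501 ng/mL) = 79840
x = 79840 / 6659.1 = 12.0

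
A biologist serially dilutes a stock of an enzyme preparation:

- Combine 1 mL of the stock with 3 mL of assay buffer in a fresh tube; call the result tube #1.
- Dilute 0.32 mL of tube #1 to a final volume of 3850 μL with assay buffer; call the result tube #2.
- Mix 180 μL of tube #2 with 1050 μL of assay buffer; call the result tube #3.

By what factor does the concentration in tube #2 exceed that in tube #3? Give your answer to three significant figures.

Step 1: 1 mL + 3 mL = 4 mL total → factor 4/1 = 4
Step 2: 0.32 mL brought to 3850 μL → factor 3.85/0.32 = 12.031
Step 3: 180 μL + 1050 μL = 1230 μL total → factor 1230/180 = 6.8333
Dilution factor to tube #2 = 48.125; to tube #3 = 328.85
[tube #2]/[tube #3] = (factor to tube #3)/(factor to tube #2) = 328.85/48.125 = 6.83

6.83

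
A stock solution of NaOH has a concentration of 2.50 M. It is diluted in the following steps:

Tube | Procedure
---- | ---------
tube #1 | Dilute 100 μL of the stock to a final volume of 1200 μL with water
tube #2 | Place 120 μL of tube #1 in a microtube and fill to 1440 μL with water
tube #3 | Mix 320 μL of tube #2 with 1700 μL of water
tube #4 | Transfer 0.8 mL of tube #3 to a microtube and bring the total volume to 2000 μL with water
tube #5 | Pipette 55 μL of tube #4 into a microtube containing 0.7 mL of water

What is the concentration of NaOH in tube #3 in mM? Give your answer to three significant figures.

Step 1: 100 μL brought to 1200 μL → factor 1200/100 = 12
Step 2: 120 μL brought to 1440 μL → factor 1440/120 = 12
Step 3: 320 μL + 1700 μL = 2020 μL total → factor 2020/320 = 6.3125
Dilution factor through tube #3 = 12 × 12 × 6.3125 = 909
[tube #3] = 2.50 M / 909 = 0.002750 M = 2.75 mM

2.75 mM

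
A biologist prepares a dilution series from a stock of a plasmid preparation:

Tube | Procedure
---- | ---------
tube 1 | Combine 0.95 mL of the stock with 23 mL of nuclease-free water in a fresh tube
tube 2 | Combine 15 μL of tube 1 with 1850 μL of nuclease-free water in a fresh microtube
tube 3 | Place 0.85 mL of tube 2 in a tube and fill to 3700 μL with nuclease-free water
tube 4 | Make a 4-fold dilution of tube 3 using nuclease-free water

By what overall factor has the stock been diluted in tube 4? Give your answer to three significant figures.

5.46 × 10^4

Step 1: 0.95 mL + 23 mL = 23.95 mL total → factor 23.95/0.95 = 25.211
Step 2: 15 μL + 1850 μL = 1865 μL total → factor 1865/15 = 124.33
Step 3: 0.85 mL brought to 3700 μL → factor 3.7/0.85 = 4.3529
Step 4: 4-fold → factor 4
Overall dilution factor = 25.211 × 124.33 × 4.3529 × 4 = 54577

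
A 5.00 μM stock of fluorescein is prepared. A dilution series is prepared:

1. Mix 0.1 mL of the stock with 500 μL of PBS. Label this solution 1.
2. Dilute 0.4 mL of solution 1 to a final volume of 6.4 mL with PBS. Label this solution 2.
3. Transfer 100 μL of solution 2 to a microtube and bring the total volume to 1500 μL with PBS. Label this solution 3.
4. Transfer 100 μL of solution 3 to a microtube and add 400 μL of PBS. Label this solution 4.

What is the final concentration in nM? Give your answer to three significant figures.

0.694 nM

Step 1: 0.1 mL + 500 μL = 0.6 mL total → factor 0.6/0.1 = 6
Step 2: 0.4 mL brought to 6.4 mL → factor 6.4/0.4 = 16
Step 3: 100 μL brought to 1500 μL → factor 1500/100 = 15
Step 4: 100 μL + 400 μL = 500 μL total → factor 500/100 = 5
Overall dilution factor = 6 × 16 × 15 × 5 = 7200
Final = 5.00 μM / 7200 = 0.0006944 μM = 0.694 nM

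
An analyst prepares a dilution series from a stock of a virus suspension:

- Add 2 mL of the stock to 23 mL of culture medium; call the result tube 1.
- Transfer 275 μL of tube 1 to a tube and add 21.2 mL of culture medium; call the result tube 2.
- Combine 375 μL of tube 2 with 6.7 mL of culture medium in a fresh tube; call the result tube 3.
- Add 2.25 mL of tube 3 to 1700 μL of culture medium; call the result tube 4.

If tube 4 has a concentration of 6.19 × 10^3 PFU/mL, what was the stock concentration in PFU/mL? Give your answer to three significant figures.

Step 1: 2 mL + 23 mL = 25 mL total → factor 25/2 = 12.5
Step 2: 275 μL + 21.2 mL = 21475 μL total → factor 21475/275 = 78.091
Step 3: 375 μL + 6.7 mL = 7075 μL total → factor 7075/375 = 18.867
Step 4: 2.25 mL + 1700 μL = 3.95 mL total → factor 3.95/2.25 = 1.7556
Overall dilution factor = 12.5 × 78.091 × 18.867 × 1.7556 = 32331
Stock = 6.19 × 10^3 PFU/mL × 32331 = 2.00 × 10^8 PFU/mL

2.00 × 10^8 PFU/mL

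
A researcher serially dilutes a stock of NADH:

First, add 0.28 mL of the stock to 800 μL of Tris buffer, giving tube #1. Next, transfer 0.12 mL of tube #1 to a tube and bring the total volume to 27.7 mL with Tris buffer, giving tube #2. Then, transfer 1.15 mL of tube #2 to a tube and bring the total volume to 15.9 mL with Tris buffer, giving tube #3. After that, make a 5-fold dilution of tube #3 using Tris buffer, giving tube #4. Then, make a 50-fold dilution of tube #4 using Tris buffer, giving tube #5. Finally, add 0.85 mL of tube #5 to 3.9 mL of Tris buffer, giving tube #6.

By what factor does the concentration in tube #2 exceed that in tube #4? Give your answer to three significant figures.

69.1

Step 1: 0.28 mL + 800 μL = 1.08 mL total → factor 1.08/0.28 = 3.8571
Step 2: 0.12 mL brought to 27.7 mL → factor 27.7/0.12 = 230.83
Step 3: 1.15 mL brought to 15.9 mL → factor 15.9/1.15 = 13.826
Step 4: 5-fold → factor 5
Dilution factor to tube #2 = 890.36; to tube #4 = 61551
[tube #2]/[tube #4] = (factor to tube #4)/(factor to tube #2) = 61551/890.36 = 69.1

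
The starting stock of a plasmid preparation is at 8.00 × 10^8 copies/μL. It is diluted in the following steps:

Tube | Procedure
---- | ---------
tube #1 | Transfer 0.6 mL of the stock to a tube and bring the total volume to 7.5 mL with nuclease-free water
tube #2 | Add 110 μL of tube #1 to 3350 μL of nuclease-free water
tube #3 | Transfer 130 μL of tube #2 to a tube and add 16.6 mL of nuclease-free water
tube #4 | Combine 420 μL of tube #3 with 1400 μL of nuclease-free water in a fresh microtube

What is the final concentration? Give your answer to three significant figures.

Step 1: 0.6 mL brought to 7.5 mL → factor 7.5/0.6 = 12.5
Step 2: 110 μL + 3350 μL = 3460 μL total → factor 3460/110 = 31.455
Step 3: 130 μL + 16.6 mL = 16730 μL total → factor 16730/130 = 128.69
Step 4: 420 μL + 1400 μL = 1820 μL total → factor 1820/420 = 4.3333
Overall dilution factor = 12.5 × 31.455 × 128.69 × 4.3333 = 2.1926 × 10^5
Final = 8.00 × 10^8 copies/μL / 2.1926 × 10^5 = 3.65 × 10^3 copies/μL

3.65 × 10^3 copies/μL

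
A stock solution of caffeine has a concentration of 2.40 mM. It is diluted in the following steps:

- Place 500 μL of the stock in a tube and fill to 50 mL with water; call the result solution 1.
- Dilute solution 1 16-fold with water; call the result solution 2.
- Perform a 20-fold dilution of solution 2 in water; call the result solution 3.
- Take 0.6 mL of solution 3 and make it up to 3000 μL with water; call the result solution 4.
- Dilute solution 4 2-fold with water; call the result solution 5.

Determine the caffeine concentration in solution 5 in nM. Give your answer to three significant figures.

Step 1: 500 μL brought to 50 mL → factor 50000/500 = 100
Step 2: 16-fold → factor 16
Step 3: 20-fold → factor 20
Step 4: 0.6 mL brought to 3000 μL → factor 3/0.6 = 5
Step 5: 2-fold → factor 2
Overall dilution factor = 100 × 16 × 20 × 5 × 2 = 3.2 × 10^5
Final = 2.40 mM / 3.2 × 10^5 = 7.500 × 10^-6 mM = 7.50 nM

7.50 nM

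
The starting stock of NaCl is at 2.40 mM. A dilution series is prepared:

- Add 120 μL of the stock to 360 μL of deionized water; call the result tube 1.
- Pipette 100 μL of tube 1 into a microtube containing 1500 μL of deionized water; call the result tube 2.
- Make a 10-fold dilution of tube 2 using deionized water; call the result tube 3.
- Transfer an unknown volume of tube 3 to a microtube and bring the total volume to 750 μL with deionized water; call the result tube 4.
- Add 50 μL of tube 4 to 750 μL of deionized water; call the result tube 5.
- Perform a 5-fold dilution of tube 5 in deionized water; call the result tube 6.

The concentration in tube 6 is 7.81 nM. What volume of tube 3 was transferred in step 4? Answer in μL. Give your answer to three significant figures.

125 μL

Step 1: 120 μL + 360 μL = 480 μL total → factor 480/120 = 4
Step 2: 100 μL + 1500 μL = 1600 μL total → factor 1600/100 = 16
Step 3: 10-fold → factor 10
Step 4: v brought to 750 μL → factor = 750 μL/v
Step 5: 50 μL + 750 μL = 800 μL total → factor 800/50 = 16
Step 6: 5-fold → factor 5
Product of known-step factors = 51200
Overall factor = 2.40 mM / (7.81 nM) = 3.073 × 10^5
Step-4 factor = 3.073 × 10^5 / 51200 = 6.0019
v = 750 μL / 6.0019 = 125 μL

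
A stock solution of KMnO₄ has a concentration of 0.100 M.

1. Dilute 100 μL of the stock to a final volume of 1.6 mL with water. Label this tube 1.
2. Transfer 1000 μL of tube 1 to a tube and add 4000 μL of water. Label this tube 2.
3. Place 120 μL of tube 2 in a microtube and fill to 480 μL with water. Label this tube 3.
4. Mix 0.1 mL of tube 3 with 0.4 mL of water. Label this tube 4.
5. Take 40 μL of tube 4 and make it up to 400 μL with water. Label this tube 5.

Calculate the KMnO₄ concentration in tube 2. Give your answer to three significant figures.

Step 1: 100 μL brought to 1.6 mL → factor 1600/100 = 16
Step 2: 1000 μL + 4000 μL = 5000 μL total → factor 5000/1000 = 5
Dilution factor through tube 2 = 16 × 5 = 80
[tube 2] = 0.100 M / 80 = 0.00125 M

0.00125 M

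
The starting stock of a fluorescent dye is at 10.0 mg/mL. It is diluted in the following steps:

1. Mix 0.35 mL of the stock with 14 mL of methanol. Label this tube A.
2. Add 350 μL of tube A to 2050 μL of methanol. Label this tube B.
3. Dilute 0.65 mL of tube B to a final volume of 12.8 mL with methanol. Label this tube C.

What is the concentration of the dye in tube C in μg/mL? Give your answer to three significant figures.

1.81 μg/mL

Step 1: 0.35 mL + 14 mL = 14.35 mL total → factor 14.35/0.35 = 41
Step 2: 350 μL + 2050 μL = 2400 μL total → factor 2400/350 = 6.8571
Step 3: 0.65 mL brought to 12.8 mL → factor 12.8/0.65 = 19.692
Overall dilution factor = 41 × 6.8571 × 19.692 = 5536.4
Final = 10.0 mg/mL / 5536.4 = 0.001806 mg/mL = 1.81 μg/mL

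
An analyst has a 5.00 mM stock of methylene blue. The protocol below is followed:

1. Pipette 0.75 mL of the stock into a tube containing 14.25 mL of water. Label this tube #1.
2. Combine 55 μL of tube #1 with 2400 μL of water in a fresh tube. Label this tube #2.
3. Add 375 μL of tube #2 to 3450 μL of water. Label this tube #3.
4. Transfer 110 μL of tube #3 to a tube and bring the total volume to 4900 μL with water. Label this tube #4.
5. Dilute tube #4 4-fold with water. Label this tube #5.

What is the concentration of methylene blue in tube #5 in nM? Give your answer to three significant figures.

3.08 nM

Step 1: 0.75 mL + 14.25 mL = 15 mL total → factor 15/0.75 = 20
Step 2: 55 μL + 2400 μL = 2455 μL total → factor 2455/55 = 44.636
Step 3: 375 μL + 3450 μL = 3825 μL total → factor 3825/375 = 10.2
Step 4: 110 μL brought to 4900 μL → factor 4900/110 = 44.545
Step 5: 4-fold → factor 4
Overall dilution factor = 20 × 44.636 × 10.2 × 44.545 × 4 = 1.6225 × 10^6
Final = 5.00 mM / 1.6225 × 10^6 = 3.082 × 10^-6 mM = 3.08 nM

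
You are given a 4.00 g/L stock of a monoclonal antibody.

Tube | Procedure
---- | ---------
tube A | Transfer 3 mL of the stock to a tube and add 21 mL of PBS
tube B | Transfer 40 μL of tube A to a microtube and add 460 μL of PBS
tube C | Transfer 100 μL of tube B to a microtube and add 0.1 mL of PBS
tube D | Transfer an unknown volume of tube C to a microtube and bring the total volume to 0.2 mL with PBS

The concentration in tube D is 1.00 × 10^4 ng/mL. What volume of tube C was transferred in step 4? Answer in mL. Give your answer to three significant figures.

Step 1: 3 mL + 21 mL = 24 mL total → factor 24/3 = 8
Step 2: 40 μL + 460 μL = 500 μL total → factor 500/40 = 12.5
Step 3: 100 μL + 0.1 mL = 200 μL total → factor 200/100 = 2
Step 4: v brought to 0.2 mL → factor = 0.2 mL/v
Product of known-step factors = 200
Overall factor = 4.00 g/L / (1.00 × 10^4 ng/mL) = 400
Step-4 factor = 400 / 200 = 2
v = 0.2 mL / 2 = 0.100 mL

0.100 mL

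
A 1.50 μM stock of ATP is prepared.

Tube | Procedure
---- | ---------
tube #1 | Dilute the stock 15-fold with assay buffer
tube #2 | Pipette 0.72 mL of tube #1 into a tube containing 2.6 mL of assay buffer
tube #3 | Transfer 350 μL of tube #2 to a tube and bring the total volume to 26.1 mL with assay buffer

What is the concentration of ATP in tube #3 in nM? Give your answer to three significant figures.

Step 1: 15-fold → factor 15
Step 2: 0.72 mL + 2.6 mL = 3.32 mL total → factor 3.32/0.72 = 4.6111
Step 3: 350 μL brought to 26.1 mL → factor 26100/350 = 74.571
Overall dilution factor = 15 × 4.6111 × 74.571 = 5157.9
Final = 1.50 μM / 5157.9 = 0.0002908 μM = 0.291 nM

0.291 nM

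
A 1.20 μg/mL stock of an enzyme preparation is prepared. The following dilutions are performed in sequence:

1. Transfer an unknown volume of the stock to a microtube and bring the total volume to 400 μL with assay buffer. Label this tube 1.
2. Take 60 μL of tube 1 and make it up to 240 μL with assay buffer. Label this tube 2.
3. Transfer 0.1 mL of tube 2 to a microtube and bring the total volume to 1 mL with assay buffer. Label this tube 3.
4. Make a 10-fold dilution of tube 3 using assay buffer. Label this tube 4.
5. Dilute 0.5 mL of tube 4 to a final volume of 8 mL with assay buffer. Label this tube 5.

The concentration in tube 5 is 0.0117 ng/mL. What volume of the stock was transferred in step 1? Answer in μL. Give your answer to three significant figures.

25.0 μL

Step 1: v brought to 400 μL → factor = 400 μL/v
Step 2: 60 μL brought to 240 μL → factor 240/60 = 4
Step 3: 0.1 mL brought to 1 mL → factor 1/0.1 = 10
Step 4: 10-fold → factor 10
Step 5: 0.5 mL brought to 8 mL → factor 8/0.5 = 16
Product of known-step factors = 6400
Overall factor = 1.20 μg/mL / (0.0117 ng/mL) = 1.0256 × 10^5
Step-1 factor = 1.0256 × 10^5 / 6400 = 16.026
v = 400 μL / 16.026 = 25.0 μL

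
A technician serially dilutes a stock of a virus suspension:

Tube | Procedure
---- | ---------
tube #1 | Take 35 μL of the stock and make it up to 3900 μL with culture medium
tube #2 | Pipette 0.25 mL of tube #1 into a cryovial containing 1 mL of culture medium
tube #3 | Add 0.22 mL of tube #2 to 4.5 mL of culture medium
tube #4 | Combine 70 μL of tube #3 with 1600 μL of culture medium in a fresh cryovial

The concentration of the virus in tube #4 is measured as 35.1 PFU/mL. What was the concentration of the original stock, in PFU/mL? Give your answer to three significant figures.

1.00 × 10^7 PFU/mL

Step 1: 35 μL brought to 3900 μL → factor 3900/35 = 111.43
Step 2: 0.25 mL + 1 mL = 1.25 mL total → factor 1.25/0.25 = 5
Step 3: 0.22 mL + 4.5 mL = 4.72 mL total → factor 4.72/0.22 = 21.455
Step 4: 70 μL + 1600 μL = 1670 μL total → factor 1670/70 = 23.857
Overall dilution factor = 111.43 × 5 × 21.455 × 23.857 = 2.8517 × 10^5
Stock = 35.1 PFU/mL × 2.8517 × 10^5 = 1.00 × 10^7 PFU/mL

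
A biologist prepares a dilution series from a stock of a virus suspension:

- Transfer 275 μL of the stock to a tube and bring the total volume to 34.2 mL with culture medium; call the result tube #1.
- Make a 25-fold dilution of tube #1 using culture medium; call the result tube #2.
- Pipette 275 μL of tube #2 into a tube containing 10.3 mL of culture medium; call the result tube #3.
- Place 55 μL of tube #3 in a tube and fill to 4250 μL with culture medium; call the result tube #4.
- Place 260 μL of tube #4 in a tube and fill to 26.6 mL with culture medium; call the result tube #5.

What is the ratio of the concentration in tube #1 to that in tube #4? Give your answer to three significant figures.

7.43 × 10^4

Step 1: 275 μL brought to 34.2 mL → factor 34200/275 = 124.36
Step 2: 25-fold → factor 25
Step 3: 275 μL + 10.3 mL = 10575 μL total → factor 10575/275 = 38.455
Step 4: 55 μL brought to 4250 μL → factor 4250/55 = 77.273
Dilution factor to tube #1 = 124.36; to tube #4 = 9.2386 × 10^6
[tube #1]/[tube #4] = (factor to tube #4)/(factor to tube #1) = 9.2386 × 10^6/124.36 = 7.43 × 10^4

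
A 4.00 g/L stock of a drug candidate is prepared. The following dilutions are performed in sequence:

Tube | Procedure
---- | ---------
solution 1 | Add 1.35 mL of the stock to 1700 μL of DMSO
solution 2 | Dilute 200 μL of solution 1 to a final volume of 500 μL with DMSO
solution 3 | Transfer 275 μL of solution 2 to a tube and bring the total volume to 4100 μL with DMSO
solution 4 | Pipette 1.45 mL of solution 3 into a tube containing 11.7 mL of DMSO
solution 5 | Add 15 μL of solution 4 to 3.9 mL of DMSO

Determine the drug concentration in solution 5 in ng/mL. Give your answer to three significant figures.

20.1 ng/mL

Step 1: 1.35 mL + 1700 μL = 3.05 mL total → factor 3.05/1.35 = 2.2593
Step 2: 200 μL brought to 500 μL → factor 500/200 = 2.5
Step 3: 275 μL brought to 4100 μL → factor 4100/275 = 14.909
Step 4: 1.45 mL + 11.7 mL = 13.15 mL total → factor 13.15/1.45 = 9.069
Step 5: 15 μL + 3.9 mL = 3915 μL total → factor 3915/15 = 261
Overall dilution factor = 2.2593 × 2.5 × 14.909 × 9.069 × 261 = 1.9932 × 10^5
Final = 4.00 g/L / 1.9932 × 10^5 = 2.007 × 10^-5 g/L = 20.1 ng/mL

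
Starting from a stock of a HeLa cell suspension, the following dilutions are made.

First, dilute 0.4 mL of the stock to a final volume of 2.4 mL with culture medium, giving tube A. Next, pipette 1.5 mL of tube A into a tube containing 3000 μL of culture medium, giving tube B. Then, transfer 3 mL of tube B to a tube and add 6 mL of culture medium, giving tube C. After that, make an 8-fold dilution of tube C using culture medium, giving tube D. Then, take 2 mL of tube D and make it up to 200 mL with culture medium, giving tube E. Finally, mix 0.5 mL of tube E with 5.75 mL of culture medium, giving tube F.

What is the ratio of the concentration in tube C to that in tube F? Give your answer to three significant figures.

Step 1: 0.4 mL brought to 2.4 mL → factor 2.4/0.4 = 6
Step 2: 1.5 mL + 3000 μL = 4.5 mL total → factor 4.5/1.5 = 3
Step 3: 3 mL + 6 mL = 9 mL total → factor 9/3 = 3
Step 4: 8-fold → factor 8
Step 5: 2 mL brought to 200 mL → factor 200/2 = 100
Step 6: 0.5 mL + 5.75 mL = 6.25 mL total → factor 6.25/0.5 = 12.5
Dilution factor to tube C = 54; to tube F = 5.4 × 10^5
[tube C]/[tube F] = (factor to tube F)/(factor to tube C) = 5.4 × 10^5/54 = 1.00 × 10^4

1.00 × 10^4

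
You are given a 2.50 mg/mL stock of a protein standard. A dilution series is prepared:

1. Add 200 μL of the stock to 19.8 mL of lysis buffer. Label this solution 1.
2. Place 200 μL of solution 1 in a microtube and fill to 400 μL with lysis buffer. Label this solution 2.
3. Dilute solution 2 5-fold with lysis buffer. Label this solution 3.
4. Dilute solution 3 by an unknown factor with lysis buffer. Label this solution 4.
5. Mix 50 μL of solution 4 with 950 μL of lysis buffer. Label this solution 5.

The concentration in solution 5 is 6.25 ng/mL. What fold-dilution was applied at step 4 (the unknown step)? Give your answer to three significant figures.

Step 1: 200 μL + 19.8 mL = 20000 μL total → factor 20000/200 = 100
Step 2: 200 μL brought to 400 μL → factor 400/200 = 2
Step 3: 5-fold → factor 5
Step 4: unknown factor x
Step 5: 50 μL + 950 μL = 1000 μL total → factor 1000/50 = 20
Product of known-step factors = 20000
Overall factor = 2.50 mg/mL / (6.25 ng/mL) = 4 × 10^5
x = 4 × 10^5 / 20000 = 20.0

20.0-fold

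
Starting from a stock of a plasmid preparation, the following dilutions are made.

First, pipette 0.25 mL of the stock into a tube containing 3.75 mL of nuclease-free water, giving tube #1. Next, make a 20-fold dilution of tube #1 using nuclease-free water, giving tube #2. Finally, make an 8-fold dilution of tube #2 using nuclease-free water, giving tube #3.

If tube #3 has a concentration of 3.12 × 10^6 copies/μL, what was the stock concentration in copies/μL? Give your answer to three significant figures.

7.99 × 10^9 copies/μL

Step 1: 0.25 mL + 3.75 mL = 4 mL total → factor 4/0.25 = 16
Step 2: 20-fold → factor 20
Step 3: 8-fold → factor 8
Overall dilution factor = 16 × 20 × 8 = 2560
Stock = 3.12 × 10^6 copies/μL × 2560 = 7.99 × 10^9 copies/μL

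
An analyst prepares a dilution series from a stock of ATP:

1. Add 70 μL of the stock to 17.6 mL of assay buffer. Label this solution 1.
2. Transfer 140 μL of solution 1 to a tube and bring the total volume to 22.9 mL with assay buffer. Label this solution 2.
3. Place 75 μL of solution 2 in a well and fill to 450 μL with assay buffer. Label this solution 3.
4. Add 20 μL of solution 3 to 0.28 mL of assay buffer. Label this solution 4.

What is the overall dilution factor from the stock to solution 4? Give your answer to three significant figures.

3.72 × 10^6

Step 1: 70 μL + 17.6 mL = 17670 μL total → factor 17670/70 = 252.43
Step 2: 140 μL brought to 22.9 mL → factor 22900/140 = 163.57
Step 3: 75 μL brought to 450 μL → factor 450/75 = 6
Step 4: 20 μL + 0.28 mL = 300 μL total → factor 300/20 = 15
Overall dilution factor = 252.43 × 163.57 × 6 × 15 = 3.7161 × 10^6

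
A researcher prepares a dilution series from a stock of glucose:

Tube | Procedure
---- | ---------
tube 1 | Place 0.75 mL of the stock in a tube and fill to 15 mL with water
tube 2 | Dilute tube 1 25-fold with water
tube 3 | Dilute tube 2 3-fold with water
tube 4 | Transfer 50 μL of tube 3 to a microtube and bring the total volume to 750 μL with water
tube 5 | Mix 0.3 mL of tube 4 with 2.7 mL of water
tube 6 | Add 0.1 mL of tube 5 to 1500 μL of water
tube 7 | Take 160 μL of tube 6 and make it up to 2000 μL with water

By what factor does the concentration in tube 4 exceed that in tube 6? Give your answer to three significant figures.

160

Step 1: 0.75 mL brought to 15 mL → factor 15/0.75 = 20
Step 2: 25-fold → factor 25
Step 3: 3-fold → factor 3
Step 4: 50 μL brought to 750 μL → factor 750/50 = 15
Step 5: 0.3 mL + 2.7 mL = 3 mL total → factor 3/0.3 = 10
Step 6: 0.1 mL + 1500 μL = 1.6 mL total → factor 1.6/0.1 = 16
Dilution factor to tube 4 = 22500; to tube 6 = 3.6 × 10^6
[tube 4]/[tube 6] = (factor to tube 6)/(factor to tube 4) = 3.6 × 10^6/22500 = 160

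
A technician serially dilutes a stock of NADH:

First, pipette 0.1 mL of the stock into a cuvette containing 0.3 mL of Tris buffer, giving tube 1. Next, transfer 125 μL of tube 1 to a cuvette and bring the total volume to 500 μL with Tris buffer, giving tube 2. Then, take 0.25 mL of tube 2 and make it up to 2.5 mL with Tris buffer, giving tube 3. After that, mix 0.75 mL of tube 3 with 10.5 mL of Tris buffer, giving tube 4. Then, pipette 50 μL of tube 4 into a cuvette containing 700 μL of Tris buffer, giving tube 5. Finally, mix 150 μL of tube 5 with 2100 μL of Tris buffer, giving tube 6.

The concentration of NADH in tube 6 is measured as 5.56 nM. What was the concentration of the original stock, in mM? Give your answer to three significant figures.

3.00 mM

Step 1: 0.1 mL + 0.3 mL = 0.4 mL total → factor 0.4/0.1 = 4
Step 2: 125 μL brought to 500 μL → factor 500/125 = 4
Step 3: 0.25 mL brought to 2.5 mL → factor 2.5/0.25 = 10
Step 4: 0.75 mL + 10.5 mL = 11.25 mL total → factor 11.25/0.75 = 15
Step 5: 50 μL + 700 μL = 750 μL total → factor 750/50 = 15
Step 6: 150 μL + 2100 μL = 2250 μL total → factor 2250/150 = 15
Overall dilution factor = 4 × 4 × 10 × 15 × 15 × 15 = 5.4 × 10^5
Stock = 5.56 nM × 5.4 × 10^5 = 3.002 × 10^6 nM = 3.00 mM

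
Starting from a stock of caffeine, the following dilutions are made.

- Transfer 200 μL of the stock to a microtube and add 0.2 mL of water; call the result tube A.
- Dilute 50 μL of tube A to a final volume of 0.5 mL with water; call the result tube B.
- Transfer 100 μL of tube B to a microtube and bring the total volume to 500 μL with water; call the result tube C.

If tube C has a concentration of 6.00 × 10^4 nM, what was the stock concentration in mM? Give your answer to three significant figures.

6.00 mM

Step 1: 200 μL + 0.2 mL = 400 μL total → factor 400/200 = 2
Step 2: 50 μL brought to 0.5 mL → factor 500/50 = 10
Step 3: 100 μL brought to 500 μL → factor 500/100 = 5
Overall dilution factor = 2 × 10 × 5 = 100
Stock = 6.00 × 10^4 nM × 100 = 6.000 × 10^6 nM = 6.00 mM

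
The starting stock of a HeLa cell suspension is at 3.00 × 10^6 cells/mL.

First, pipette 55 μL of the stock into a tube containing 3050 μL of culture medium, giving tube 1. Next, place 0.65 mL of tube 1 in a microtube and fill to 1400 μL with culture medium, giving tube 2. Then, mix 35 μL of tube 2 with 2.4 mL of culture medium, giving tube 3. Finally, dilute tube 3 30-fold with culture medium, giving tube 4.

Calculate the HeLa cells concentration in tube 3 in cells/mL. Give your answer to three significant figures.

355 cells/mL

Step 1: 55 μL + 3050 μL = 3105 μL total → factor 3105/55 = 56.455
Step 2: 0.65 mL brought to 1400 μL → factor 1.4/0.65 = 2.1538
Step 3: 35 μL + 2.4 mL = 2435 μL total → factor 2435/35 = 69.571
Dilution factor through tube 3 = 56.455 × 2.1538 × 69.571 = 8459.5
[tube 3] = 3.00 × 10^6 cells/mL / 8459.5 = 355 cells/mL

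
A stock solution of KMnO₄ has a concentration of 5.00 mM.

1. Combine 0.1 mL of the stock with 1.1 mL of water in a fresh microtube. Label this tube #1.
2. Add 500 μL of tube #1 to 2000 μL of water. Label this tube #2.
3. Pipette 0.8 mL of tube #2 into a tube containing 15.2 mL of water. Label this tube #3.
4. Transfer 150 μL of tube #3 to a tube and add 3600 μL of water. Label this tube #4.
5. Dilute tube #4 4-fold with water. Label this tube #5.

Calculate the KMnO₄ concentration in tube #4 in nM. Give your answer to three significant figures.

Step 1: 0.1 mL + 1.1 mL = 1.2 mL total → factor 1.2/0.1 = 12
Step 2: 500 μL + 2000 μL = 2500 μL total → factor 2500/500 = 5
Step 3: 0.8 mL + 15.2 mL = 16 mL total → factor 16/0.8 = 20
Step 4: 150 μL + 3600 μL = 3750 μL total → factor 3750/150 = 25
Dilution factor through tube #4 = 12 × 5 × 20 × 25 = 30000
[tube #4] = 5.00 mM / 30000 = 0.0001667 mM = 167 nM

167 nM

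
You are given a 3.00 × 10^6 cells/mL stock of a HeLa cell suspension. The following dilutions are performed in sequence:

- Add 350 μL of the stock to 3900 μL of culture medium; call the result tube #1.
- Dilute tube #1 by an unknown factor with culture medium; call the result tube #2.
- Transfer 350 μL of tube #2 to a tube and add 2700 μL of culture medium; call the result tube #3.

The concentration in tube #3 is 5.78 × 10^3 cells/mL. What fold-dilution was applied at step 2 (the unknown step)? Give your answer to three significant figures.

Step 1: 350 μL + 3900 μL = 4250 μL total → factor 4250/350 = 12.143
Step 2: unknown factor x
Step 3: 350 μL + 2700 μL = 3050 μL total → factor 3050/350 = 8.7143
Product of known-step factors = 105.82
Overall factor = 3.00 × 10^6 cells/mL / (5.78 × 10^3 cells/mL) = 519.03
x = 519.03 / 105.82 = 4.91

4.91-fold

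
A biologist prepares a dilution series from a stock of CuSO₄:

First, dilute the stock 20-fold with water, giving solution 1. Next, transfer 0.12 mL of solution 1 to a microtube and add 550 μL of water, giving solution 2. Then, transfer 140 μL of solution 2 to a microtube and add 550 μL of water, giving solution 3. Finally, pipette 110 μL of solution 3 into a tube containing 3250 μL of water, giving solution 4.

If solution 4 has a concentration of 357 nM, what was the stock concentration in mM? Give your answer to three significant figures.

6.00 mM

Step 1: 20-fold → factor 20
Step 2: 0.12 mL + 550 μL = 0.67 mL total → factor 0.67/0.12 = 5.5833
Step 3: 140 μL + 550 μL = 690 μL total → factor 690/140 = 4.9286
Step 4: 110 μL + 3250 μL = 3360 μL total → factor 3360/110 = 30.545
Overall dilution factor = 20 × 5.5833 × 4.9286 × 30.545 = 16811
Stock = 357 nM × 16811 = 6.001 × 10^6 nM = 6.00 mM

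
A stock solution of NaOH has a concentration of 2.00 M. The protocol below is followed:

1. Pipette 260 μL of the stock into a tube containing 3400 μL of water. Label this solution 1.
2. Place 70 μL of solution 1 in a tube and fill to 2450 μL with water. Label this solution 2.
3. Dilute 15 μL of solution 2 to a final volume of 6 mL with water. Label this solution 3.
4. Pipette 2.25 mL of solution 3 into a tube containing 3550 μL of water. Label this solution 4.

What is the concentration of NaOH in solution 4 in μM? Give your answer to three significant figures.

3.94 μM

Step 1: 260 μL + 3400 μL = 3660 μL total → factor 3660/260 = 14.077
Step 2: 70 μL brought to 2450 μL → factor 2450/70 = 35
Step 3: 15 μL brought to 6 mL → factor 6000/15 = 400
Step 4: 2.25 mL + 3550 μL = 5.8 mL total → factor 5.8/2.25 = 2.5778
Overall dilution factor = 14.077 × 35 × 400 × 2.5778 = 5.0802 × 10^5
Final = 2.00 M / 5.0802 × 10^5 = 3.937 × 10^-6 M = 3.94 μM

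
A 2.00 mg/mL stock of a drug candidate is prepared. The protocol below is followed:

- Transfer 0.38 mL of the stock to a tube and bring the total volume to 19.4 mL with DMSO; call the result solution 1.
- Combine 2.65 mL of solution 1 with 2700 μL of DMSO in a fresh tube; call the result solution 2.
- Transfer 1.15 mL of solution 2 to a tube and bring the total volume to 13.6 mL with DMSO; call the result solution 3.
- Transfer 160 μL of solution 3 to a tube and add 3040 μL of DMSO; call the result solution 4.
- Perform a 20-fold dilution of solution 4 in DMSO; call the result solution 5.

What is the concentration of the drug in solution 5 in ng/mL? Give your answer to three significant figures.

Step 1: 0.38 mL brought to 19.4 mL → factor 19.4/0.38 = 51.053
Step 2: 2.65 mL + 2700 μL = 5.35 mL total → factor 5.35/2.65 = 2.0189
Step 3: 1.15 mL brought to 13.6 mL → factor 13.6/1.15 = 11.826
Step 4: 160 μL + 3040 μL = 3200 μL total → factor 3200/160 = 20
Step 5: 20-fold → factor 20
Overall dilution factor = 51.053 × 2.0189 × 11.826 × 20 × 20 = 4.8756 × 10^5
Final = 2.00 mg/mL / 4.8756 × 10^5 = 4.102 × 10^-6 mg/mL = 4.10 ng/mL

4.10 ng/mL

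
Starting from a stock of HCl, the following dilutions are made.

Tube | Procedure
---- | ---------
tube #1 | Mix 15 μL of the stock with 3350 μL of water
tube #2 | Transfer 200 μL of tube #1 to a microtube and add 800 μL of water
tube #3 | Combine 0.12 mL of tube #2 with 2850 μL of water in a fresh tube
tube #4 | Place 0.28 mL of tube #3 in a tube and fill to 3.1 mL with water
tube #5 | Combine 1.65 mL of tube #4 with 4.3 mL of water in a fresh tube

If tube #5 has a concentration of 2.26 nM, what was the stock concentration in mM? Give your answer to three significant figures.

2.50 mM

Step 1: 15 μL + 3350 μL = 3365 μL total → factor 3365/15 = 224.33
Step 2: 200 μL + 800 μL = 1000 μL total → factor 1000/200 = 5
Step 3: 0.12 mL + 2850 μL = 2.97 mL total → factor 2.97/0.12 = 24.75
Step 4: 0.28 mL brought to 3.1 mL → factor 3.1/0.28 = 11.071
Step 5: 1.65 mL + 4.3 mL = 5.95 mL total → factor 5.95/1.65 = 3.6061
Overall dilution factor = 224.33 × 5 × 24.75 × 11.071 × 3.6061 = 1.1083 × 10^6
Stock = 2.26 nM × 1.1083 × 10^6 = 2.505 × 10^6 nM = 2.50 mM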